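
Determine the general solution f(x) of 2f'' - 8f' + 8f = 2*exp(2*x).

f = C1*exp(2*x) + x**2*exp(2*x)/2 + C2*x*exp(2*x)

Divide through by 2: f'' - 4f' + 4f = exp(2*x).
Characteristic equation r² - 4r + 4 = 0 has discriminant (-4)² - 4·(4) = 0, so r = 2 is a repeated root.
Hence f_h = (C1 + C2*x)*exp(2*x).
Since exp(2*x) solves the homogeneous equation (r = 2 is a root of multiplicity 2), multiply the trial by x^2. Try f_p = A*x^2*exp(2*x). Substituting into the equation and dividing by exp(2*x) gives A = 1/2, so f_p = x^2*exp(2*x)/2.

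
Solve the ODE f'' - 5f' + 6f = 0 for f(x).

Characteristic equation r² - 5r + 6 = 0 factors as (r - 2)(r - 3) = 0, so r = 2, 3.
Hence f_h = C1*exp(2*x) + C2*exp(3*x).

f = C1*exp(2*x) + C2*exp(3*x)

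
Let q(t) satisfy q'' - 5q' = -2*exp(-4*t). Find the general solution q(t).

q = C2 - exp(-4*t)/18 + C1*exp(5*t)

Characteristic equation r² - 5r = 0 factors as (r - 5)r = 0, so r = 5, 0.
Hence q_h = C1*exp(5*t) + C2.
Try q_p = A*exp(-4*t). Substituting into the equation and dividing by exp(-4*t) gives A = -1/18, so q_p = -exp(-4*t)/18.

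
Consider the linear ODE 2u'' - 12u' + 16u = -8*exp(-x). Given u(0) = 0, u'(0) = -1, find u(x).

Divide through by 2: u'' - 6u' + 8u = -4*exp(-x).
Characteristic equation r² - 6r + 8 = 0 factors as (r - 4)(r - 2) = 0, so r = 4, 2.
Hence u_h = C1*exp(4*x) + C2*exp(2*x).
Try u_p = A*exp(-x). Substituting into the equation and dividing by exp(-x) gives A = -4/15, so u_p = -4*exp(-x)/15.
General solution: u = -4*exp(-x)/15 + C1*exp(4*x) + C2*exp(2*x).
Apply the initial conditions: u(0) = -4/15 + C1 + C2 = 0 and u'(0) = 4/15 + 2*C2 + 4*C1 = -1. Solving gives C1 = -9/10, C2 = 7/6.

u = -9*exp(4*x)/10 - 4*exp(-x)/15 + 7*exp(2*x)/6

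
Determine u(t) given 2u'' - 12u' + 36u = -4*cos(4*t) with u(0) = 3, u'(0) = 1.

Divide through by 2: u'' - 6u' + 18u = -2*cos(4*t).
Characteristic equation r² - 6r + 18 = 0 has discriminant (-6)² - 4·(18) = -36 < 0, so r = 3 ± 3i.
Hence u_h = C1*cos(3*t)*exp(3*t) + C2*exp(3*t)*sin(3*t).
Try u_p = A*cos(4*t) + B*sin(4*t). Substituting and equating the coefficients of cos(4t) and sin(4t) gives A = -1/145, B = 12/145, so u_p = -cos(4*t)/145 + 12*sin(4*t)/145.
General solution: u = -cos(4*t)/145 + 12*sin(4*t)/145 + C1*cos(3*t)*exp(3*t) + C2*exp(3*t)*sin(3*t).
Apply the initial conditions: u(0) = -1/145 + C1 = 3 and u'(0) = 48/145 + 3*C1 + 3*C2 = 1. Solving gives C1 = 436/145, C2 = -1211/435.

u = -cos(4*t)/145 + 12*sin(4*t)/145 - 1211*exp(3*t)*sin(3*t)/435 + 436*cos(3*t)*exp(3*t)/145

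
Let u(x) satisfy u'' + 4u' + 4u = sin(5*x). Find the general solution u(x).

Characteristic equation r² + 4r + 4 = 0 has discriminant (4)² - 4·(4) = 0, so r = -2 is a repeated root.
Hence u_h = (C1 + C2*x)*exp(-2*x).
Try u_p = A*cos(5*x) + B*sin(5*x). Substituting and equating the coefficients of cos(5x) and sin(5x) gives A = -20/841, B = -21/841, so u_p = -21*sin(5*x)/841 - 20*cos(5*x)/841.

u = -21*sin(5*x)/841 - 20*cos(5*x)/841 + C1*exp(-2*x) + C2*x*exp(-2*x)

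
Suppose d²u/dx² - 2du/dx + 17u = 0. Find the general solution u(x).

Characteristic equation r² - 2r + 17 = 0 has discriminant (-2)² - 4·(17) = -64 < 0, so r = 1 ± 4i.
Hence u_h = C1*cos(4*x)*exp(x) + C2*exp(x)*sin(4*x).

u = C1*cos(4*x)*exp(x) + C2*exp(x)*sin(4*x)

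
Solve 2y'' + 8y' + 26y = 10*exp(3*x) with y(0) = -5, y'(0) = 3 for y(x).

y = 5*exp(3*x)/34 - 263*exp(-2*x)*sin(3*x)/102 - 175*cos(3*x)*exp(-2*x)/34

Divide through by 2: y'' + 4y' + 13y = 5*exp(3*x).
Characteristic equation r² + 4r + 13 = 0 has discriminant (4)² - 4·(13) = -36 < 0, so r = -2 ± 3i.
Hence y_h = C1*cos(3*x)*exp(-2*x) + C2*exp(-2*x)*sin(3*x).
Try y_p = A*exp(3*x). Substituting into the equation and dividing by exp(3*x) gives A = 5/34, so y_p = 5*exp(3*x)/34.
General solution: y = 5*exp(3*x)/34 + C1*cos(3*x)*exp(-2*x) + C2*exp(-2*x)*sin(3*x).
Apply the initial conditions: y(0) = 5/34 + C1 = -5 and y'(0) = 15/34 - 2*C1 + 3*C2 = 3. Solving gives C1 = -175/34, C2 = -263/102.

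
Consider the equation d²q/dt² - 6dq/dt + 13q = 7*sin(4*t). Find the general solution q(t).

q = -7*sin(4*t)/195 + 56*cos(4*t)/195 + C1*cos(2*t)*exp(3*t) + C2*exp(3*t)*sin(2*t)

Characteristic equation r² - 6r + 13 = 0 has discriminant (-6)² - 4·(13) = -16 < 0, so r = 3 ± 2i.
Hence q_h = C1*cos(2*t)*exp(3*t) + C2*exp(3*t)*sin(2*t).
Try q_p = A*cos(4*t) + B*sin(4*t). Substituting and equating the coefficients of cos(4t) and sin(4t) gives A = 56/195, B = -7/195, so q_p = -7*sin(4*t)/195 + 56*cos(4*t)/195.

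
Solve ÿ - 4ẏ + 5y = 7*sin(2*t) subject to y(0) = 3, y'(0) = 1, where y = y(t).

y = 7*sin(2*t)/65 + 56*cos(2*t)/65 - 227*exp(2*t)*sin(t)/65 + 139*cos(t)*exp(2*t)/65

Characteristic equation r² - 4r + 5 = 0 has discriminant (-4)² - 4·(5) = -4 < 0, so r = 2 ± i.
Hence y_h = C1*cos(t)*exp(2*t) + C2*exp(2*t)*sin(t).
Try y_p = A*cos(2*t) + B*sin(2*t). Substituting and equating the coefficients of cos(2t) and sin(2t) gives A = 56/65, B = 7/65, so y_p = 7*sin(2*t)/65 + 56*cos(2*t)/65.
General solution: y = 7*sin(2*t)/65 + 56*cos(2*t)/65 + C1*cos(t)*exp(2*t) + C2*exp(2*t)*sin(t).
Apply the initial conditions: y(0) = 56/65 + C1 = 3 and y'(0) = 14/65 + C2 + 2*C1 = 1. Solving gives C1 = 139/65, C2 = -227/65.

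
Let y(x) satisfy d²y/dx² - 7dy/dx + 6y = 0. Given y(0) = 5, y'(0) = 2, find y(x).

y = -3*exp(6*x)/5 + 28*exp(x)/5

Characteristic equation r² - 7r + 6 = 0 factors as (r - 1)(r - 6) = 0, so r = 1, 6.
Hence y_h = C1*exp(x) + C2*exp(6*x).
Apply the initial conditions: y(0) = C1 + C2 = 5 and y'(0) = C1 + 6*C2 = 2. Solving gives C1 = 28/5, C2 = -3/5.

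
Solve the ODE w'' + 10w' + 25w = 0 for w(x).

w = C1*exp(-5*x) + C2*x*exp(-5*x)

Characteristic equation r² + 10r + 25 = 0 has discriminant (10)² - 4·(25) = 0, so r = -5 is a repeated root.
Hence w_h = (C1 + C2*x)*exp(-5*x).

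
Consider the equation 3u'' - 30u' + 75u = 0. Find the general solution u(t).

u = C1*exp(5*t) + C2*t*exp(5*t)

Divide through by 3: u'' - 10u' + 25u = 0.
Characteristic equation r² - 10r + 25 = 0 has discriminant (-10)² - 4·(25) = 0, so r = 5 is a repeated root.
Hence u_h = (C1 + C2*t)*exp(5*t).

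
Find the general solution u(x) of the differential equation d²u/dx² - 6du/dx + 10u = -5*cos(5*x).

Characteristic equation r² - 6r + 10 = 0 has discriminant (-6)² - 4·(10) = -4 < 0, so r = 3 ± i.
Hence u_h = C1*cos(x)*exp(3*x) + C2*exp(3*x)*sin(x).
Try u_p = A*cos(5*x) + B*sin(5*x). Substituting and equating the coefficients of cos(5x) and sin(5x) gives A = 1/15, B = 2/15, so u_p = cos(5*x)/15 + 2*sin(5*x)/15.

u = cos(5*x)/15 + 2*sin(5*x)/15 + C1*cos(x)*exp(3*x) + C2*exp(3*x)*sin(x)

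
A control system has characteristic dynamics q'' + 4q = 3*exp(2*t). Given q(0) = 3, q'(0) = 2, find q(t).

q = 3*exp(2*t)/8 + 5*sin(2*t)/8 + 21*cos(2*t)/8

Characteristic equation r² + 4 = 0 has discriminant (0)² - 4·(4) = -16 < 0, so r = ± 2i.
Hence q_h = C1*cos(2*t) + C2*sin(2*t).
Try q_p = A*exp(2*t). Substituting into the equation and dividing by exp(2*t) gives A = 3/8, so q_p = 3*exp(2*t)/8.
General solution: q = 3*exp(2*t)/8 + C1*cos(2*t) + C2*sin(2*t).
Apply the initial conditions: q(0) = 3/8 + C1 = 3 and q'(0) = 3/4 + 2*C2 = 2. Solving gives C1 = 21/8, C2 = 5/8.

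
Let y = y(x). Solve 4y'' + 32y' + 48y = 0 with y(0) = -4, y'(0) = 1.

Divide through by 4: y'' + 8y' + 12y = 0.
Characteristic equation r² + 8r + 12 = 0 factors as (r + 2)(r + 6) = 0, so r = -2, -6.
Hence y_h = C1*exp(-2*x) + C2*exp(-6*x).
Apply the initial conditions: y(0) = C1 + C2 = -4 and y'(0) = -6*C2 - 2*C1 = 1. Solving gives C1 = -23/4, C2 = 7/4.

y = -23*exp(-2*x)/4 + 7*exp(-6*x)/4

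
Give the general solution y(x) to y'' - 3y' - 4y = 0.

Characteristic equation r² - 3r - 4 = 0 factors as (r - 4)(r + 1) = 0, so r = 4, -1.
Hence y_h = C1*exp(4*x) + C2*exp(-x).

y = C1*exp(4*x) + C2*exp(-x)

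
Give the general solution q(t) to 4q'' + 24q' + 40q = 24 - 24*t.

q = 24/25 - 3*t/5 + C1*cos(t)*exp(-3*t) + C2*exp(-3*t)*sin(t)

Divide through by 4: q'' + 6q' + 10q = 6 - 6*t.
Characteristic equation r² + 6r + 10 = 0 has discriminant (6)² - 4·(10) = -4 < 0, so r = -3 ± i.
Hence q_h = C1*cos(t)*exp(-3*t) + C2*exp(-3*t)*sin(t).
For the particular solution try q_p = A0 + A1*t. Substituting and matching coefficients of each power of t gives A0 = 24/25, A1 = -3/5, so q_p = 24/25 - 3*t/5.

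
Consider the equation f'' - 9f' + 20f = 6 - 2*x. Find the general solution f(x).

f = 51/200 - x/10 + C1*exp(4*x) + C2*exp(5*x)

Characteristic equation r² - 9r + 20 = 0 factors as (r - 4)(r - 5) = 0, so r = 4, 5.
Hence f_h = C1*exp(4*x) + C2*exp(5*x).
For the particular solution try f_p = A0 + A1*x. Substituting and matching coefficients of each power of x gives A0 = 51/200, A1 = -1/10, so f_p = 51/200 - x/10.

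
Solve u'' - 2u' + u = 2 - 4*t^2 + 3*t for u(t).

Characteristic equation r² - 2r + 1 = 0 has discriminant (-2)² - 4·(1) = 0, so r = 1 is a repeated root.
Hence u_h = (C1 + C2*t)*exp(t).
For the particular solution try u_p = A0 + A1*t + A2*t^2. Substituting and matching coefficients of each power of t gives A0 = -16, A1 = -13, A2 = -4, so u_p = -16 - 13*t - 4*t^2.

u = -16 - 13*t - 4*t**2 + C1*exp(t) + C2*t*exp(t)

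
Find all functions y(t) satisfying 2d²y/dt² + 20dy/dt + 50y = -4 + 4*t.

y = -14/125 + 2*t/25 + C1*exp(-5*t) + C2*t*exp(-5*t)

Divide through by 2: y'' + 10y' + 25y = -2 + 2*t.
Characteristic equation r² + 10r + 25 = 0 has discriminant (10)² - 4·(25) = 0, so r = -5 is a repeated root.
Hence y_h = (C1 + C2*t)*exp(-5*t).
For the particular solution try y_p = A0 + A1*t. Substituting and matching coefficients of each power of t gives A0 = -14/125, A1 = 2/25, so y_p = -14/125 + 2*t/25.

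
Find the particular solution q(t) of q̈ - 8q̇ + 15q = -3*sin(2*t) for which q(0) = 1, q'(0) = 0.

q = -93*exp(5*t)/58 - 48*cos(2*t)/377 - 33*sin(2*t)/377 + 71*exp(3*t)/26

Characteristic equation r² - 8r + 15 = 0 factors as (r - 5)(r - 3) = 0, so r = 5, 3.
Hence q_h = C1*exp(5*t) + C2*exp(3*t).
Try q_p = A*cos(2*t) + B*sin(2*t). Substituting and equating the coefficients of cos(2t) and sin(2t) gives A = -48/377, B = -33/377, so q_p = -48*cos(2*t)/377 - 33*sin(2*t)/377.
General solution: q = -48*cos(2*t)/377 - 33*sin(2*t)/377 + C1*exp(5*t) + C2*exp(3*t).
Apply the initial conditions: q(0) = -48/377 + C1 + C2 = 1 and q'(0) = -66/377 + 3*C2 + 5*C1 = 0. Solving gives C1 = -93/58, C2 = 71/26.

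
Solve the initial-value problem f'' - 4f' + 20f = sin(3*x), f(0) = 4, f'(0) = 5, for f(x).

f = 11*sin(3*x)/265 + 12*cos(3*x)/265 - 201*exp(2*x)*sin(4*x)/265 + 1048*cos(4*x)*exp(2*x)/265

Characteristic equation r² - 4r + 20 = 0 has discriminant (-4)² - 4·(20) = -64 < 0, so r = 2 ± 4i.
Hence f_h = C1*cos(4*x)*exp(2*x) + C2*exp(2*x)*sin(4*x).
Try f_p = A*cos(3*x) + B*sin(3*x). Substituting and equating the coefficients of cos(3x) and sin(3x) gives A = 12/265, B = 11/265, so f_p = 11*sin(3*x)/265 + 12*cos(3*x)/265.
General solution: f = 11*sin(3*x)/265 + 12*cos(3*x)/265 + C1*cos(4*x)*exp(2*x) + C2*exp(2*x)*sin(4*x).
Apply the initial conditions: f(0) = 12/265 + C1 = 4 and f'(0) = 33/265 + 2*C1 + 4*C2 = 5. Solving gives C1 = 1048/265, C2 = -201/265.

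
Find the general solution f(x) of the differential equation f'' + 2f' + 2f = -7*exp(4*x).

Characteristic equation r² + 2r + 2 = 0 has discriminant (2)² - 4·(2) = -4 < 0, so r = -1 ± i.
Hence f_h = C1*cos(x)*exp(-x) + C2*exp(-x)*sin(x).
Try f_p = A*exp(4*x). Substituting into the equation and dividing by exp(4*x) gives A = -7/26, so f_p = -7*exp(4*x)/26.

f = -7*exp(4*x)/26 + C1*cos(x)*exp(-x) + C2*exp(-x)*sin(x)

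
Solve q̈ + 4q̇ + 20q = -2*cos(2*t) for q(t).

q = -cos(2*t)/10 - sin(2*t)/20 + C1*cos(4*t)*exp(-2*t) + C2*exp(-2*t)*sin(4*t)

Characteristic equation r² + 4r + 20 = 0 has discriminant (4)² - 4·(20) = -64 < 0, so r = -2 ± 4i.
Hence q_h = C1*cos(4*t)*exp(-2*t) + C2*exp(-2*t)*sin(4*t).
Try q_p = A*cos(2*t) + B*sin(2*t). Substituting and equating the coefficients of cos(2t) and sin(2t) gives A = -1/10, B = -1/20, so q_p = -cos(2*t)/10 - sin(2*t)/20.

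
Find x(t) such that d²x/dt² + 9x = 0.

Characteristic equation r² + 9 = 0 has discriminant (0)² - 4·(9) = -36 < 0, so r = ± 3i.
Hence x_h = C1*cos(3*t) + C2*sin(3*t).

x = C1*cos(3*t) + C2*sin(3*t)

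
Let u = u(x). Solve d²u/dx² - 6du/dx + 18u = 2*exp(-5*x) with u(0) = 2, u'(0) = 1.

u = 2*exp(-5*x)/73 - 349*exp(3*x)*sin(3*x)/219 + 144*cos(3*x)*exp(3*x)/73

Characteristic equation r² - 6r + 18 = 0 has discriminant (-6)² - 4·(18) = -36 < 0, so r = 3 ± 3i.
Hence u_h = C1*cos(3*x)*exp(3*x) + C2*exp(3*x)*sin(3*x).
Try u_p = A*exp(-5*x). Substituting into the equation and dividing by exp(-5*x) gives A = 2/73, so u_p = 2*exp(-5*x)/73.
General solution: u = 2*exp(-5*x)/73 + C1*cos(3*x)*exp(3*x) + C2*exp(3*x)*sin(3*x).
Apply the initial conditions: u(0) = 2/73 + C1 = 2 and u'(0) = -10/73 + 3*C1 + 3*C2 = 1. Solving gives C1 = 144/73, C2 = -349/219.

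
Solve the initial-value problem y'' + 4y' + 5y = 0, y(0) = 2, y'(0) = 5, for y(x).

y = 2*cos(x)*exp(-2*x) + 9*exp(-2*x)*sin(x)

Characteristic equation r² + 4r + 5 = 0 has discriminant (4)² - 4·(5) = -4 < 0, so r = -2 ± i.
Hence y_h = C1*cos(x)*exp(-2*x) + C2*exp(-2*x)*sin(x).
Apply the initial conditions: y(0) = C1 = 2 and y'(0) = C2 - 2*C1 = 5. Solving gives C1 = 2, C2 = 9.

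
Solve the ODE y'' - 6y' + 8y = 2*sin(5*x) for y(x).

y = -34*sin(5*x)/1189 + 60*cos(5*x)/1189 + C1*exp(4*x) + C2*exp(2*x)

Characteristic equation r² - 6r + 8 = 0 factors as (r - 4)(r - 2) = 0, so r = 4, 2.
Hence y_h = C1*exp(4*x) + C2*exp(2*x).
Try y_p = A*cos(5*x) + B*sin(5*x). Substituting and equating the coefficients of cos(5x) and sin(5x) gives A = 60/1189, B = -34/1189, so y_p = -34*sin(5*x)/1189 + 60*cos(5*x)/1189.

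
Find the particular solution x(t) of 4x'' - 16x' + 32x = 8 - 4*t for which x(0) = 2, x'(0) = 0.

x = 3/16 - t/8 - 7*exp(2*t)*sin(2*t)/4 + 29*cos(2*t)*exp(2*t)/16

Divide through by 4: x'' - 4x' + 8x = 2 - t.
Characteristic equation r² - 4r + 8 = 0 has discriminant (-4)² - 4·(8) = -16 < 0, so r = 2 ± 2i.
Hence x_h = C1*cos(2*t)*exp(2*t) + C2*exp(2*t)*sin(2*t).
For the particular solution try x_p = A0 + A1*t. Substituting and matching coefficients of each power of t gives A0 = 3/16, A1 = -1/8, so x_p = 3/16 - t/8.
General solution: x = 3/16 - t/8 + C1*cos(2*t)*exp(2*t) + C2*exp(2*t)*sin(2*t).
Apply the initial conditions: x(0) = 3/16 + C1 = 2 and x'(0) = -1/8 + 2*C1 + 2*C2 = 0. Solving gives C1 = 29/16, C2 = -7/4.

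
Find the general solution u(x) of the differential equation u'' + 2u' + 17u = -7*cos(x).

u = -28*cos(x)/65 - 7*sin(x)/130 + C1*cos(4*x)*exp(-x) + C2*exp(-x)*sin(4*x)

Characteristic equation r² + 2r + 17 = 0 has discriminant (2)² - 4·(17) = -64 < 0, so r = -1 ± 4i.
Hence u_h = C1*cos(4*x)*exp(-x) + C2*exp(-x)*sin(4*x).
Try u_p = A*cos(x) + B*sin(x). Substituting and equating the coefficients of cos(x) and sin(x) gives A = -28/65, B = -7/130, so u_p = -28*cos(x)/65 - 7*sin(x)/130.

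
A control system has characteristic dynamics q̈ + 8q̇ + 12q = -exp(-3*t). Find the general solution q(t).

Characteristic equation r² + 8r + 12 = 0 factors as (r + 2)(r + 6) = 0, so r = -2, -6.
Hence q_h = C1*exp(-2*t) + C2*exp(-6*t).
Try q_p = A*exp(-3*t). Substituting into the equation and dividing by exp(-3*t) gives A = 1/3, so q_p = exp(-3*t)/3.

q = exp(-3*t)/3 + C1*exp(-2*t) + C2*exp(-6*t)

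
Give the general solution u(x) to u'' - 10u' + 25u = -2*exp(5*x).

Characteristic equation r² - 10r + 25 = 0 has discriminant (-10)² - 4·(25) = 0, so r = 5 is a repeated root.
Hence u_h = (C1 + C2*x)*exp(5*x).
Since exp(5*x) solves the homogeneous equation (r = 5 is a root of multiplicity 2), multiply the trial by x^2. Try u_p = A*x^2*exp(5*x). Substituting into the equation and dividing by exp(5*x) gives A = -1, so u_p = -x^2*exp(5*x).

u = C1*exp(5*x) - x**2*exp(5*x) + C2*x*exp(5*x)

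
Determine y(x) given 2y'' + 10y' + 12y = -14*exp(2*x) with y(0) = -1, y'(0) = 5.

Divide through by 2: y'' + 5y' + 6y = -7*exp(2*x).
Characteristic equation r² + 5r + 6 = 0 factors as (r + 2)(r + 3) = 0, so r = -2, -3.
Hence y_h = C1*exp(-2*x) + C2*exp(-3*x).
Try y_p = A*exp(2*x). Substituting into the equation and dividing by exp(2*x) gives A = -7/20, so y_p = -7*exp(2*x)/20.
General solution: y = -7*exp(2*x)/20 + C1*exp(-2*x) + C2*exp(-3*x).
Apply the initial conditions: y(0) = -7/20 + C1 + C2 = -1 and y'(0) = -7/10 - 3*C2 - 2*C1 = 5. Solving gives C1 = 15/4, C2 = -22/5.

y = -22*exp(-3*x)/5 - 7*exp(2*x)/20 + 15*exp(-2*x)/4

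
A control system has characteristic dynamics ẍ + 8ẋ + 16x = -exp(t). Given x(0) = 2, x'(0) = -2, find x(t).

Characteristic equation r² + 8r + 16 = 0 has discriminant (8)² - 4·(16) = 0, so r = -4 is a repeated root.
Hence x_h = (C1 + C2*t)*exp(-4*t).
Try x_p = A*exp(t). Substituting into the equation and dividing by exp(t) gives A = -1/25, so x_p = -exp(t)/25.
General solution: x = -exp(t)/25 + C1*exp(-4*t) + C2*t*exp(-4*t).
Apply the initial conditions: x(0) = -1/25 + C1 = 2 and x'(0) = -1/25 + C2 - 4*C1 = -2. Solving gives C1 = 51/25, C2 = 31/5.

x = -exp(t)/25 + 51*exp(-4*t)/25 + 31*t*exp(-4*t)/5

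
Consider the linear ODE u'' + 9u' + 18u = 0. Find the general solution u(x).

u = C1*exp(-6*x) + C2*exp(-3*x)

Characteristic equation r² + 9r + 18 = 0 factors as (r + 6)(r + 3) = 0, so r = -6, -3.
Hence u_h = C1*exp(-6*x) + C2*exp(-3*x).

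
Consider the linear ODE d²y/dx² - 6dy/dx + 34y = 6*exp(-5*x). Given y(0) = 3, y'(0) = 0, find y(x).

y = 6*exp(-5*x)/89 - 753*exp(3*x)*sin(5*x)/445 + 261*cos(5*x)*exp(3*x)/89

Characteristic equation r² - 6r + 34 = 0 has discriminant (-6)² - 4·(34) = -100 < 0, so r = 3 ± 5i.
Hence y_h = C1*cos(5*x)*exp(3*x) + C2*exp(3*x)*sin(5*x).
Try y_p = A*exp(-5*x). Substituting into the equation and dividing by exp(-5*x) gives A = 6/89, so y_p = 6*exp(-5*x)/89.
General solution: y = 6*exp(-5*x)/89 + C1*cos(5*x)*exp(3*x) + C2*exp(3*x)*sin(5*x).
Apply the initial conditions: y(0) = 6/89 + C1 = 3 and y'(0) = -30/89 + 3*C1 + 5*C2 = 0. Solving gives C1 = 261/89, C2 = -753/445.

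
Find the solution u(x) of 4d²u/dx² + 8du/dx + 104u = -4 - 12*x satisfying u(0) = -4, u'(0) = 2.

u = -5/169 - 3*x/26 - 671*cos(5*x)*exp(-x)/169 - 627*exp(-x)*sin(5*x)/1690

Divide through by 4: u'' + 2u' + 26u = -1 - 3*x.
Characteristic equation r² + 2r + 26 = 0 has discriminant (2)² - 4·(26) = -100 < 0, so r = -1 ± 5i.
Hence u_h = C1*cos(5*x)*exp(-x) + C2*exp(-x)*sin(5*x).
For the particular solution try u_p = A0 + A1*x. Substituting and matching coefficients of each power of x gives A0 = -5/169, A1 = -3/26, so u_p = -5/169 - 3*x/26.
General solution: u = -5/169 - 3*x/26 + C1*cos(5*x)*exp(-x) + C2*exp(-x)*sin(5*x).
Apply the initial conditions: u(0) = -5/169 + C1 = -4 and u'(0) = -3/26 - C1 + 5*C2 = 2. Solving gives C1 = -671/169, C2 = -627/1690.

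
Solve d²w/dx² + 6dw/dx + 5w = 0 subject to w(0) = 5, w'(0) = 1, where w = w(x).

w = -3*exp(-5*x)/2 + 13*exp(-x)/2

Characteristic equation r² + 6r + 5 = 0 factors as (r + 5)(r + 1) = 0, so r = -5, -1.
Hence w_h = C1*exp(-5*x) + C2*exp(-x).
Apply the initial conditions: w(0) = C1 + C2 = 5 and w'(0) = -C2 - 5*C1 = 1. Solving gives C1 = -3/2, C2 = 13/2.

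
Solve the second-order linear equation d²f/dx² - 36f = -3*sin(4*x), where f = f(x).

f = 3*sin(4*x)/52 + C1*exp(6*x) + C2*exp(-6*x)

Characteristic equation r² - 36 = 0 factors as (r - 6)(r + 6) = 0, so r = 6, -6.
Hence f_h = C1*exp(6*x) + C2*exp(-6*x).
Try f_p = A*cos(4*x) + B*sin(4*x). Substituting and equating the coefficients of cos(4x) and sin(4x) gives A = 0, B = 3/52, so f_p = 3*sin(4*x)/52.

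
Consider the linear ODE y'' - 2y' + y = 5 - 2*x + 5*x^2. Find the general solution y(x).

Characteristic equation r² - 2r + 1 = 0 has discriminant (-2)² - 4·(1) = 0, so r = 1 is a repeated root.
Hence y_h = (C1 + C2*x)*exp(x).
For the particular solution try y_p = A0 + A1*x + A2*x^2. Substituting and matching coefficients of each power of x gives A0 = 31, A1 = 18, A2 = 5, so y_p = 31 + 5*x^2 + 18*x.

y = 31 + 5*x**2 + 18*x + C1*exp(x) + C2*x*exp(x)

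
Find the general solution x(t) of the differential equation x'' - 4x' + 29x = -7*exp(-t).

x = -7*exp(-t)/34 + C1*cos(5*t)*exp(2*t) + C2*exp(2*t)*sin(5*t)

Characteristic equation r² - 4r + 29 = 0 has discriminant (-4)² - 4·(29) = -100 < 0, so r = 2 ± 5i.
Hence x_h = C1*cos(5*t)*exp(2*t) + C2*exp(2*t)*sin(5*t).
Try x_p = A*exp(-t). Substituting into the equation and dividing by exp(-t) gives A = -7/34, so x_p = -7*exp(-t)/34.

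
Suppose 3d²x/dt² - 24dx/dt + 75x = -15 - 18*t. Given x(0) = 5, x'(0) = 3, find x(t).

x = -173/625 - 6*t/25 - 11167*exp(4*t)*sin(3*t)/1875 + 3298*cos(3*t)*exp(4*t)/625

Divide through by 3: x'' - 8x' + 25x = -5 - 6*t.
Characteristic equation r² - 8r + 25 = 0 has discriminant (-8)² - 4·(25) = -36 < 0, so r = 4 ± 3i.
Hence x_h = C1*cos(3*t)*exp(4*t) + C2*exp(4*t)*sin(3*t).
For the particular solution try x_p = A0 + A1*t. Substituting and matching coefficients of each power of t gives A0 = -173/625, A1 = -6/25, so x_p = -173/625 - 6*t/25.
General solution: x = -173/625 - 6*t/25 + C1*cos(3*t)*exp(4*t) + C2*exp(4*t)*sin(3*t).
Apply the initial conditions: x(0) = -173/625 + C1 = 5 and x'(0) = -6/25 + 3*C2 + 4*C1 = 3. Solving gives C1 = 3298/625, C2 = -11167/1875.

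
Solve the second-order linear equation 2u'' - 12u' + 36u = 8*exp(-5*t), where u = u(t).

u = 4*exp(-5*t)/73 + C1*cos(3*t)*exp(3*t) + C2*exp(3*t)*sin(3*t)

Divide through by 2: u'' - 6u' + 18u = 4*exp(-5*t).
Characteristic equation r² - 6r + 18 = 0 has discriminant (-6)² - 4·(18) = -36 < 0, so r = 3 ± 3i.
Hence u_h = C1*cos(3*t)*exp(3*t) + C2*exp(3*t)*sin(3*t).
Try u_p = A*exp(-5*t). Substituting into the equation and dividing by exp(-5*t) gives A = 4/73, so u_p = 4*exp(-5*t)/73.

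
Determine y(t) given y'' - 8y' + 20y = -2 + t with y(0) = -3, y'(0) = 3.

Characteristic equation r² - 8r + 20 = 0 has discriminant (-8)² - 4·(20) = -16 < 0, so r = 4 ± 2i.
Hence y_h = C1*cos(2*t)*exp(4*t) + C2*exp(4*t)*sin(2*t).
For the particular solution try y_p = A0 + A1*t. Substituting and matching coefficients of each power of t gives A0 = -2/25, A1 = 1/20, so y_p = -2/25 + t/20.
General solution: y = -2/25 + t/20 + C1*cos(2*t)*exp(4*t) + C2*exp(4*t)*sin(2*t).
Apply the initial conditions: y(0) = -2/25 + C1 = -3 and y'(0) = 1/20 + 2*C2 + 4*C1 = 3. Solving gives C1 = -73/25, C2 = 1463/200.

y = -2/25 + t/20 - 73*cos(2*t)*exp(4*t)/25 + 1463*exp(4*t)*sin(2*t)/200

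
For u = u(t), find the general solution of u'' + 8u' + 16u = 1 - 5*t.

u = 7/32 - 5*t/16 + C1*exp(-4*t) + C2*t*exp(-4*t)

Characteristic equation r² + 8r + 16 = 0 has discriminant (8)² - 4·(16) = 0, so r = -4 is a repeated root.
Hence u_h = (C1 + C2*t)*exp(-4*t).
For the particular solution try u_p = A0 + A1*t. Substituting and matching coefficients of each power of t gives A0 = 7/32, A1 = -5/16, so u_p = 7/32 - 5*t/16.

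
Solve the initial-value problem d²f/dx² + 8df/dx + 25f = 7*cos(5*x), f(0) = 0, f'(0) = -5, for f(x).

Characteristic equation r² + 8r + 25 = 0 has discriminant (8)² - 4·(25) = -36 < 0, so r = -4 ± 3i.
Hence f_h = C1*cos(3*x)*exp(-4*x) + C2*exp(-4*x)*sin(3*x).
Try f_p = A*cos(5*x) + B*sin(5*x). Substituting and equating the coefficients of cos(5x) and sin(5x) gives A = 0, B = 7/40, so f_p = 7*sin(5*x)/40.
General solution: f = 7*sin(5*x)/40 + C1*cos(3*x)*exp(-4*x) + C2*exp(-4*x)*sin(3*x).
Apply the initial conditions: f(0) = C1 = 0 and f'(0) = 7/8 - 4*C1 + 3*C2 = -5. Solving gives C1 = 0, C2 = -47/24.

f = 7*sin(5*x)/40 - 47*exp(-4*x)*sin(3*x)/24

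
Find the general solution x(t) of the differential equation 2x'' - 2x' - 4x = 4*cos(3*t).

x = -11*cos(3*t)/65 - 3*sin(3*t)/65 + C1*exp(-t) + C2*exp(2*t)

Divide through by 2: x'' - x' - 2x = 2*cos(3*t).
Characteristic equation r² - r - 2 = 0 factors as (r + 1)(r - 2) = 0, so r = -1, 2.
Hence x_h = C1*exp(-t) + C2*exp(2*t).
Try x_p = A*cos(3*t) + B*sin(3*t). Substituting and equating the coefficients of cos(3t) and sin(3t) gives A = -11/65, B = -3/65, so x_p = -11*cos(3*t)/65 - 3*sin(3*t)/65.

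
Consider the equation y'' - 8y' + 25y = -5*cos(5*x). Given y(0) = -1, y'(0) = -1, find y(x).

y = sin(5*x)/8 - cos(3*x)*exp(4*x) + 19*exp(4*x)*sin(3*x)/24

Characteristic equation r² - 8r + 25 = 0 has discriminant (-8)² - 4·(25) = -36 < 0, so r = 4 ± 3i.
Hence y_h = C1*cos(3*x)*exp(4*x) + C2*exp(4*x)*sin(3*x).
Try y_p = A*cos(5*x) + B*sin(5*x). Substituting and equating the coefficients of cos(5x) and sin(5x) gives A = 0, B = 1/8, so y_p = sin(5*x)/8.
General solution: y = sin(5*x)/8 + C1*cos(3*x)*exp(4*x) + C2*exp(4*x)*sin(3*x).
Apply the initial conditions: y(0) = C1 = -1 and y'(0) = 5/8 + 3*C2 + 4*C1 = -1. Solving gives C1 = -1, C2 = 19/24.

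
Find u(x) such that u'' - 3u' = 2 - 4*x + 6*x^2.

Characteristic equation r² - 3r = 0 factors as (r - 3)r = 0, so r = 3, 0.
Hence u_h = C1*exp(3*x) + C2.
Since 0 is a characteristic root (multiplicity 1), multiply the polynomial trial by x: try u_p = x*(A0 + A1*x + A2*x^2). Substituting and matching coefficients of each power of x gives A0 = -2/3, A1 = 0, A2 = -2/3, so u_p = -2*x/3 - 2*x^3/3.

u = C2 - 2*x/3 - 2*x**3/3 + C1*exp(3*x)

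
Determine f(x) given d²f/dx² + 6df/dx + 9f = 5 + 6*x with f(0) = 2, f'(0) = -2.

Characteristic equation r² + 6r + 9 = 0 has discriminant (6)² - 4·(9) = 0, so r = -3 is a repeated root.
Hence f_h = (C1 + C2*x)*exp(-3*x).
For the particular solution try f_p = A0 + A1*x. Substituting and matching coefficients of each power of x gives A0 = 1/9, A1 = 2/3, so f_p = 1/9 + 2*x/3.
General solution: f = 1/9 + 2*x/3 + C1*exp(-3*x) + C2*x*exp(-3*x).
Apply the initial conditions: f(0) = 1/9 + C1 = 2 and f'(0) = 2/3 + C2 - 3*C1 = -2. Solving gives C1 = 17/9, C2 = 3.

f = 1/9 + 2*x/3 + 17*exp(-3*x)/9 + 3*x*exp(-3*x)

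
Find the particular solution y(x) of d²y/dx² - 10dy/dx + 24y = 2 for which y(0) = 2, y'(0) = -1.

Characteristic equation r² - 10r + 24 = 0 factors as (r - 4)(r - 6) = 0, so r = 4, 6.
Hence y_h = C1*exp(4*x) + C2*exp(6*x).
For the particular solution try y_p = A0. Substituting and matching coefficients of each power of x gives A0 = 1/12, so y_p = 1/12.
General solution: y = 1/12 + C1*exp(4*x) + C2*exp(6*x).
Apply the initial conditions: y(0) = 1/12 + C1 + C2 = 2 and y'(0) = 4*C1 + 6*C2 = -1. Solving gives C1 = 25/4, C2 = -13/3.

y = 1/12 - 13*exp(6*x)/3 + 25*exp(4*x)/4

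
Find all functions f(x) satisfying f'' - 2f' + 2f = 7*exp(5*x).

Characteristic equation r² - 2r + 2 = 0 has discriminant (-2)² - 4·(2) = -4 < 0, so r = 1 ± i.
Hence f_h = C1*cos(x)*exp(x) + C2*exp(x)*sin(x).
Try f_p = A*exp(5*x). Substituting into the equation and dividing by exp(5*x) gives A = 7/17, so f_p = 7*exp(5*x)/17.

f = 7*exp(5*x)/17 + C1*cos(x)*exp(x) + C2*exp(x)*sin(x)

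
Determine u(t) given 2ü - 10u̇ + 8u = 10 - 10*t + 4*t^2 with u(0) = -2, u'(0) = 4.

u = 1 + t**2/2 - 16*exp(t)/3 + 7*exp(4*t)/3

Divide through by 2: u'' - 5u' + 4u = 5 - 5*t + 2*t^2.
Characteristic equation r² - 5r + 4 = 0 factors as (r - 1)(r - 4) = 0, so r = 1, 4.
Hence u_h = C1*exp(t) + C2*exp(4*t).
For the particular solution try u_p = A0 + A1*t + A2*t^2. Substituting and matching coefficients of each power of t gives A0 = 1, A1 = 0, A2 = 1/2, so u_p = 1 + t^2/2.
General solution: u = 1 + t^2/2 + C1*exp(t) + C2*exp(4*t).
Apply the initial conditions: u(0) = 1 + C1 + C2 = -2 and u'(0) = C1 + 4*C2 = 4. Solving gives C1 = -16/3, C2 = 7/3.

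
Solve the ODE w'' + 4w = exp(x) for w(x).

Characteristic equation r² + 4 = 0 has discriminant (0)² - 4·(4) = -16 < 0, so r = ± 2i.
Hence w_h = C1*cos(2*x) + C2*sin(2*x).
Try w_p = A*exp(x). Substituting into the equation and dividing by exp(x) gives A = 1/5, so w_p = exp(x)/5.

w = exp(x)/5 + C1*cos(2*x) + C2*sin(2*x)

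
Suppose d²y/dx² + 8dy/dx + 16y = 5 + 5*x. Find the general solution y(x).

Characteristic equation r² + 8r + 16 = 0 has discriminant (8)² - 4·(16) = 0, so r = -4 is a repeated root.
Hence y_h = (C1 + C2*x)*exp(-4*x).
For the particular solution try y_p = A0 + A1*x. Substituting and matching coefficients of each power of x gives A0 = 5/32, A1 = 5/16, so y_p = 5/32 + 5*x/16.

y = 5/32 + 5*x/16 + C1*exp(-4*x) + C2*x*exp(-4*x)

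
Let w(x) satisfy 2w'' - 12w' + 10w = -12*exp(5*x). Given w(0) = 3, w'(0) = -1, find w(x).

w = -5*exp(5*x)/8 + 29*exp(x)/8 - 3*x*exp(5*x)/2

Divide through by 2: w'' - 6w' + 5w = -6*exp(5*x).
Characteristic equation r² - 6r + 5 = 0 factors as (r - 5)(r - 1) = 0, so r = 5, 1.
Hence w_h = C1*exp(5*x) + C2*exp(x).
Since exp(5*x) solves the homogeneous equation (r = 5 is a root of multiplicity 1), multiply the trial by x. Try w_p = A*x*exp(5*x). Substituting into the equation and dividing by exp(5*x) gives A = -3/2, so w_p = -3*x*exp(5*x)/2.
General solution: w = C1*exp(5*x) + C2*exp(x) - 3*x*exp(5*x)/2.
Apply the initial conditions: w(0) = C1 + C2 = 3 and w'(0) = -3/2 + C2 + 5*C1 = -1. Solving gives C1 = -5/8, C2 = 29/8.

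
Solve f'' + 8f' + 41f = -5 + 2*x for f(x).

Characteristic equation r² + 8r + 41 = 0 has discriminant (8)² - 4·(41) = -100 < 0, so r = -4 ± 5i.
Hence f_h = C1*cos(5*x)*exp(-4*x) + C2*exp(-4*x)*sin(5*x).
For the particular solution try f_p = A0 + A1*x. Substituting and matching coefficients of each power of x gives A0 = -221/1681, A1 = 2/41, so f_p = -221/1681 + 2*x/41.

f = -221/1681 + 2*x/41 + C1*cos(5*x)*exp(-4*x) + C2*exp(-4*x)*sin(5*x)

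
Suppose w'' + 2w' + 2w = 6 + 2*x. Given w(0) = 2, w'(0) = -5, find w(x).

w = 2 + x - 6*exp(-x)*sin(x)

Characteristic equation r² + 2r + 2 = 0 has discriminant (2)² - 4·(2) = -4 < 0, so r = -1 ± i.
Hence w_h = C1*cos(x)*exp(-x) + C2*exp(-x)*sin(x).
For the particular solution try w_p = A0 + A1*x. Substituting and matching coefficients of each power of x gives A0 = 2, A1 = 1, so w_p = 2 + x.
General solution: w = 2 + x + C1*cos(x)*exp(-x) + C2*exp(-x)*sin(x).
Apply the initial conditions: w(0) = 2 + C1 = 2 and w'(0) = 1 + C2 - C1 = -5. Solving gives C1 = 0, C2 = -6.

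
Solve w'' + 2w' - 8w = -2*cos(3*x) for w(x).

Characteristic equation r² + 2r - 8 = 0 factors as (r + 4)(r - 2) = 0, so r = -4, 2.
Hence w_h = C1*exp(-4*x) + C2*exp(2*x).
Try w_p = A*cos(3*x) + B*sin(3*x). Substituting and equating the coefficients of cos(3x) and sin(3x) gives A = 34/325, B = -12/325, so w_p = -12*sin(3*x)/325 + 34*cos(3*x)/325.

w = -12*sin(3*x)/325 + 34*cos(3*x)/325 + C1*exp(-4*x) + C2*exp(2*x)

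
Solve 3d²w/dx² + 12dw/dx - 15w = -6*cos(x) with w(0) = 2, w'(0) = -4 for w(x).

w = -2*sin(x)/13 + 3*cos(x)/13 + 5*exp(x)/6 + 73*exp(-5*x)/78

Divide through by 3: w'' + 4w' - 5w = -2*cos(x).
Characteristic equation r² + 4r - 5 = 0 factors as (r - 1)(r + 5) = 0, so r = 1, -5.
Hence w_h = C1*exp(x) + C2*exp(-5*x).
Try w_p = A*cos(x) + B*sin(x). Substituting and equating the coefficients of cos(x) and sin(x) gives A = 3/13, B = -2/13, so w_p = -2*sin(x)/13 + 3*cos(x)/13.
General solution: w = -2*sin(x)/13 + 3*cos(x)/13 + C1*exp(x) + C2*exp(-5*x).
Apply the initial conditions: w(0) = 3/13 + C1 + C2 = 2 and w'(0) = -2/13 + C1 - 5*C2 = -4. Solving gives C1 = 5/6, C2 = 73/78.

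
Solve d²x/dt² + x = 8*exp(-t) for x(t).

Characteristic equation r² + 1 = 0 has discriminant (0)² - 4·(1) = -4 < 0, so r = ± i.
Hence x_h = C1*cos(t) + C2*sin(t).
Try x_p = A*exp(-t). Substituting into the equation and dividing by exp(-t) gives A = 4, so x_p = 4*exp(-t).

x = 4*exp(-t) + C1*cos(t) + C2*sin(t)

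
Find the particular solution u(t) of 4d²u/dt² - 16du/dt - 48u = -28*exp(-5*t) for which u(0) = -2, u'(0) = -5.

u = -53*exp(6*t)/44 - 7*exp(-2*t)/12 - 7*exp(-5*t)/33

Divide through by 4: u'' - 4u' - 12u = -7*exp(-5*t).
Characteristic equation r² - 4r - 12 = 0 factors as (r - 6)(r + 2) = 0, so r = 6, -2.
Hence u_h = C1*exp(6*t) + C2*exp(-2*t).
Try u_p = A*exp(-5*t). Substituting into the equation and dividing by exp(-5*t) gives A = -7/33, so u_p = -7*exp(-5*t)/33.
General solution: u = -7*exp(-5*t)/33 + C1*exp(6*t) + C2*exp(-2*t).
Apply the initial conditions: u(0) = -7/33 + C1 + C2 = -2 and u'(0) = 35/33 - 2*C2 + 6*C1 = -5. Solving gives C1 = -53/44, C2 = -7/12.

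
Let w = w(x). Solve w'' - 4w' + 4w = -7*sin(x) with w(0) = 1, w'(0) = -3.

Characteristic equation r² - 4r + 4 = 0 has discriminant (-4)² - 4·(4) = 0, so r = 2 is a repeated root.
Hence w_h = (C1 + C2*x)*exp(2*x).
Try w_p = A*cos(x) + B*sin(x). Substituting and equating the coefficients of cos(x) and sin(x) gives A = -28/25, B = -21/25, so w_p = -28*cos(x)/25 - 21*sin(x)/25.
General solution: w = -28*cos(x)/25 - 21*sin(x)/25 + C1*exp(2*x) + C2*x*exp(2*x).
Apply the initial conditions: w(0) = -28/25 + C1 = 1 and w'(0) = -21/25 + C2 + 2*C1 = -3. Solving gives C1 = 53/25, C2 = -32/5.

w = -28*cos(x)/25 - 21*sin(x)/25 + 53*exp(2*x)/25 - 32*x*exp(2*x)/5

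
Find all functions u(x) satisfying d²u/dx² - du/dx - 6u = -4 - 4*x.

u = 5/9 + 2*x/3 + C1*exp(-2*x) + C2*exp(3*x)

Characteristic equation r² - r - 6 = 0 factors as (r + 2)(r - 3) = 0, so r = -2, 3.
Hence u_h = C1*exp(-2*x) + C2*exp(3*x).
For the particular solution try u_p = A0 + A1*x. Substituting and matching coefficients of each power of x gives A0 = 5/9, A1 = 2/3, so u_p = 5/9 + 2*x/3.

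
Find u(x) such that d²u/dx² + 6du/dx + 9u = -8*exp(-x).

Characteristic equation r² + 6r + 9 = 0 has discriminant (6)² - 4·(9) = 0, so r = -3 is a repeated root.
Hence u_h = (C1 + C2*x)*exp(-3*x).
Try u_p = A*exp(-x). Substituting into the equation and dividing by exp(-x) gives A = -2, so u_p = -2*exp(-x).

u = -2*exp(-x) + C1*exp(-3*x) + C2*x*exp(-3*x)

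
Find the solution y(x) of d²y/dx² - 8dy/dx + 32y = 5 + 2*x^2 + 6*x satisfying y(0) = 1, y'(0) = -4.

y = 53/256 + x**2/16 + 7*x/32 - 473*exp(4*x)*sin(4*x)/256 + 203*cos(4*x)*exp(4*x)/256

Characteristic equation r² - 8r + 32 = 0 has discriminant (-8)² - 4·(32) = -64 < 0, so r = 4 ± 4i.
Hence y_h = C1*cos(4*x)*exp(4*x) + C2*exp(4*x)*sin(4*x).
For the particular solution try y_p = A0 + A1*x + A2*x^2. Substituting and matching coefficients of each power of x gives A0 = 53/256, A1 = 7/32, A2 = 1/16, so y_p = 53/256 + x^2/16 + 7*x/32.
General solution: y = 53/256 + x^2/16 + 7*x/32 + C1*cos(4*x)*exp(4*x) + C2*exp(4*x)*sin(4*x).
Apply the initial conditions: y(0) = 53/256 + C1 = 1 and y'(0) = 7/32 + 4*C1 + 4*C2 = -4. Solving gives C1 = 203/256, C2 = -473/256.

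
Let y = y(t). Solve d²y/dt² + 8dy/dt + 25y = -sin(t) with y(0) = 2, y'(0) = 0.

Characteristic equation r² + 8r + 25 = 0 has discriminant (8)² - 4·(25) = -36 < 0, so r = -4 ± 3i.
Hence y_h = C1*cos(3*t)*exp(-4*t) + C2*exp(-4*t)*sin(3*t).
Try y_p = A*cos(t) + B*sin(t). Substituting and equating the coefficients of cos(t) and sin(t) gives A = 1/80, B = -3/80, so y_p = -3*sin(t)/80 + cos(t)/80.
General solution: y = -3*sin(t)/80 + cos(t)/80 + C1*cos(3*t)*exp(-4*t) + C2*exp(-4*t)*sin(3*t).
Apply the initial conditions: y(0) = 1/80 + C1 = 2 and y'(0) = -3/80 - 4*C1 + 3*C2 = 0. Solving gives C1 = 159/80, C2 = 213/80.

y = -3*sin(t)/80 + cos(t)/80 + 159*cos(3*t)*exp(-4*t)/80 + 213*exp(-4*t)*sin(3*t)/80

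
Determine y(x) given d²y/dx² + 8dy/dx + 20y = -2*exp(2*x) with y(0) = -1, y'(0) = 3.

Characteristic equation r² + 8r + 20 = 0 has discriminant (8)² - 4·(20) = -16 < 0, so r = -4 ± 2i.
Hence y_h = C1*cos(2*x)*exp(-4*x) + C2*exp(-4*x)*sin(2*x).
Try y_p = A*exp(2*x). Substituting into the equation and dividing by exp(2*x) gives A = -1/20, so y_p = -exp(2*x)/20.
General solution: y = -exp(2*x)/20 + C1*cos(2*x)*exp(-4*x) + C2*exp(-4*x)*sin(2*x).
Apply the initial conditions: y(0) = -1/20 + C1 = -1 and y'(0) = -1/10 - 4*C1 + 2*C2 = 3. Solving gives C1 = -19/20, C2 = -7/20.

y = -exp(2*x)/20 - 19*cos(2*x)*exp(-4*x)/20 - 7*exp(-4*x)*sin(2*x)/20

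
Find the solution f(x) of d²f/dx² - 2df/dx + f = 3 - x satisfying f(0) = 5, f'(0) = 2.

Characteristic equation r² - 2r + 1 = 0 has discriminant (-2)² - 4·(1) = 0, so r = 1 is a repeated root.
Hence f_h = (C1 + C2*x)*exp(x).
For the particular solution try f_p = A0 + A1*x. Substituting and matching coefficients of each power of x gives A0 = 1, A1 = -1, so f_p = 1 - x.
General solution: f = 1 - x + C1*exp(x) + C2*x*exp(x).
Apply the initial conditions: f(0) = 1 + C1 = 5 and f'(0) = -1 + C1 + C2 = 2. Solving gives C1 = 4, C2 = -1.

f = 1 - x + 4*exp(x) - x*exp(x)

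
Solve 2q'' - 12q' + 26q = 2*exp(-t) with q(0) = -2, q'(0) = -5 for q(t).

q = exp(-t)/20 - 41*cos(2*t)*exp(3*t)/20 + 3*exp(3*t)*sin(2*t)/5

Divide through by 2: q'' - 6q' + 13q = exp(-t).
Characteristic equation r² - 6r + 13 = 0 has discriminant (-6)² - 4·(13) = -16 < 0, so r = 3 ± 2i.
Hence q_h = C1*cos(2*t)*exp(3*t) + C2*exp(3*t)*sin(2*t).
Try q_p = A*exp(-t). Substituting into the equation and dividing by exp(-t) gives A = 1/20, so q_p = exp(-t)/20.
General solution: q = exp(-t)/20 + C1*cos(2*t)*exp(3*t) + C2*exp(3*t)*sin(2*t).
Apply the initial conditions: q(0) = 1/20 + C1 = -2 and q'(0) = -1/20 + 2*C2 + 3*C1 = -5. Solving gives C1 = -41/20, C2 = 3/5.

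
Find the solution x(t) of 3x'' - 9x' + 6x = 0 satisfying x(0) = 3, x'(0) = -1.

x = -4*exp(2*t) + 7*exp(t)

Divide through by 3: x'' - 3x' + 2x = 0.
Characteristic equation r² - 3r + 2 = 0 factors as (r - 1)(r - 2) = 0, so r = 1, 2.
Hence x_h = C1*exp(t) + C2*exp(2*t).
Apply the initial conditions: x(0) = C1 + C2 = 3 and x'(0) = C1 + 2*C2 = -1. Solving gives C1 = 7, C2 = -4.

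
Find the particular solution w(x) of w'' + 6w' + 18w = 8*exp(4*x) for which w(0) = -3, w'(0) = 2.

w = 4*exp(4*x)/29 - 91*cos(3*x)*exp(-3*x)/29 - 77*exp(-3*x)*sin(3*x)/29

Characteristic equation r² + 6r + 18 = 0 has discriminant (6)² - 4·(18) = -36 < 0, so r = -3 ± 3i.
Hence w_h = C1*cos(3*x)*exp(-3*x) + C2*exp(-3*x)*sin(3*x).
Try w_p = A*exp(4*x). Substituting into the equation and dividing by exp(4*x) gives A = 4/29, so w_p = 4*exp(4*x)/29.
General solution: w = 4*exp(4*x)/29 + C1*cos(3*x)*exp(-3*x) + C2*exp(-3*x)*sin(3*x).
Apply the initial conditions: w(0) = 4/29 + C1 = -3 and w'(0) = 16/29 - 3*C1 + 3*C2 = 2. Solving gives C1 = -91/29, C2 = -77/29.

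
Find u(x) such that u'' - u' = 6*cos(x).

u = C2 - 3*cos(x) - 3*sin(x) + C1*exp(x)

Characteristic equation r² - r = 0 factors as (r - 1)r = 0, so r = 1, 0.
Hence u_h = C1*exp(x) + C2.
Try u_p = A*cos(x) + B*sin(x). Substituting and equating the coefficients of cos(x) and sin(x) gives A = -3, B = -3, so u_p = -3*cos(x) - 3*sin(x).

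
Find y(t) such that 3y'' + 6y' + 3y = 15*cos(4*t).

Divide through by 3: y'' + 2y' + y = 5*cos(4*t).
Characteristic equation r² + 2r + 1 = 0 has discriminant (2)² - 4·(1) = 0, so r = -1 is a repeated root.
Hence y_h = (C1 + C2*t)*exp(-t).
Try y_p = A*cos(4*t) + B*sin(4*t). Substituting and equating the coefficients of cos(4t) and sin(4t) gives A = -75/289, B = 40/289, so y_p = -75*cos(4*t)/289 + 40*sin(4*t)/289.

y = -75*cos(4*t)/289 + 40*sin(4*t)/289 + C1*exp(-t) + C2*t*exp(-t)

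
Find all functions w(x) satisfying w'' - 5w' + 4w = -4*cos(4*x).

Characteristic equation r² - 5r + 4 = 0 factors as (r - 1)(r - 4) = 0, so r = 1, 4.
Hence w_h = C1*exp(x) + C2*exp(4*x).
Try w_p = A*cos(4*x) + B*sin(4*x). Substituting and equating the coefficients of cos(4x) and sin(4x) gives A = 3/34, B = 5/34, so w_p = 3*cos(4*x)/34 + 5*sin(4*x)/34.

w = 3*cos(4*x)/34 + 5*sin(4*x)/34 + C1*exp(x) + C2*exp(4*x)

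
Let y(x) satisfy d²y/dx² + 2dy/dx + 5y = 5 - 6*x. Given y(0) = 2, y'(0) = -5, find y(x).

Characteristic equation r² + 2r + 5 = 0 has discriminant (2)² - 4·(5) = -16 < 0, so r = -1 ± 2i.
Hence y_h = C1*cos(2*x)*exp(-x) + C2*exp(-x)*sin(2*x).
For the particular solution try y_p = A0 + A1*x. Substituting and matching coefficients of each power of x gives A0 = 37/25, A1 = -6/5, so y_p = 37/25 - 6*x/5.
General solution: y = 37/25 - 6*x/5 + C1*cos(2*x)*exp(-x) + C2*exp(-x)*sin(2*x).
Apply the initial conditions: y(0) = 37/25 + C1 = 2 and y'(0) = -6/5 - C1 + 2*C2 = -5. Solving gives C1 = 13/25, C2 = -41/25.

y = 37/25 - 6*x/5 - 41*exp(-x)*sin(2*x)/25 + 13*cos(2*x)*exp(-x)/25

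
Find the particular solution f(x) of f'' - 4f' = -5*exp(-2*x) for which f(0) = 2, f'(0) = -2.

Characteristic equation r² - 4r = 0 factors as (r - 4)r = 0, so r = 4, 0.
Hence f_h = C1*exp(4*x) + C2.
Try f_p = A*exp(-2*x). Substituting into the equation and dividing by exp(-2*x) gives A = -5/12, so f_p = -5*exp(-2*x)/12.
General solution: f = C2 - 5*exp(-2*x)/12 + C1*exp(4*x).
Apply the initial conditions: f(0) = -5/12 + C1 + C2 = 2 and f'(0) = 5/6 + 4*C1 = -2. Solving gives C1 = -17/24, C2 = 25/8.

f = 25/8 - 17*exp(4*x)/24 - 5*exp(-2*x)/12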